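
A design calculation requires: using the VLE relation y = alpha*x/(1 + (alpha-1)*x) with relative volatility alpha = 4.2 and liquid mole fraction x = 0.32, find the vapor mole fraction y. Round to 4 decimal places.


y = alpha*x / (1 + (alpha-1)*x)
y = 4.2*0.32 / (1 + (4.2-1)*0.32)
y = 1.344 / (1 + 1.024)
y = 1.344 / 2.024
y = 0.6640


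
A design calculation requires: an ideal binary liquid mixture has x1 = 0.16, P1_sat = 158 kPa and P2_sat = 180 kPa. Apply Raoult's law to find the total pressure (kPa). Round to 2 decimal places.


P = x1*P1_sat + x2*P2_sat
x2 = 1 - x1 = 1 - 0.16 = 0.84
P = 0.16*158 + 0.84*180
P = 25.28 + 151.2
P = 176.48 kPa


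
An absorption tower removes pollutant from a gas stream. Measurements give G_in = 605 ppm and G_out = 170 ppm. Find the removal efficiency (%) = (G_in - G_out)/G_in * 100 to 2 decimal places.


Efficiency = (G_in - G_out) / G_in * 100%
Efficiency = (605 - 170) / 605 * 100
Efficiency = 435 / 605 * 100
Efficiency = 71.90%


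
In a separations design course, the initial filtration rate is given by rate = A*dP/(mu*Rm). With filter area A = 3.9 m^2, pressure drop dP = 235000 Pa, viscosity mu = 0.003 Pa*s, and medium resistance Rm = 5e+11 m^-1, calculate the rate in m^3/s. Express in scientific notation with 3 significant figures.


rate = A * dP / (mu * Rm)
rate = 3.9 * 235000 / (0.003 * 5e+11)
rate = 916500.0 / 1.500e+09
rate = 6.11e-04 m^3/s


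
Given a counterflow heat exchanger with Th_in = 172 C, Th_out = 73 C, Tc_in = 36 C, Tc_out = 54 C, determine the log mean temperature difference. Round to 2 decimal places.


dT1 = Th_in - Tc_out = 172 - 54 = 118
dT2 = Th_out - Tc_in = 73 - 36 = 37
LMTD = (dT1 - dT2) / ln(dT1/dT2)
LMTD = (118 - 37) / ln(118/37)
LMTD = 69.84 K


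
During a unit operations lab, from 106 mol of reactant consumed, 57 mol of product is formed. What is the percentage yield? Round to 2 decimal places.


Yield = (moles product / moles consumed) * 100%
Yield = (57 / 106) * 100
Yield = 0.5377 * 100
Yield = 53.77%


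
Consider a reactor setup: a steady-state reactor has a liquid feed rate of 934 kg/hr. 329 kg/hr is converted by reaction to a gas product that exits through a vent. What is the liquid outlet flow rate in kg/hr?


Steady-state mass balance on the main outlet: F_out = F_in - F_removed
F_out = 934 - 329
F_out = 605 kg/hr


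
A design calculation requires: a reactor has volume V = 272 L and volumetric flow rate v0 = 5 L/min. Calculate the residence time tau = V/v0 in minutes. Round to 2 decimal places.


tau = V / v0
tau = 272 / 5
tau = 54.40 min


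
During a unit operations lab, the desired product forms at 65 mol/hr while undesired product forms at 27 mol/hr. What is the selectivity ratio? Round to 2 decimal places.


S = desired product rate / undesired product rate
S = 65 / 27
S = 2.41


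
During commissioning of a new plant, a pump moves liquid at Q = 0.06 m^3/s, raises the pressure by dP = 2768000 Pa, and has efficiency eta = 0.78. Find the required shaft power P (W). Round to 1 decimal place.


P = Q * dP / eta
P = 0.06 * 2768000 / 0.78
P = 166080.0 / 0.78
P = 212923.1 W


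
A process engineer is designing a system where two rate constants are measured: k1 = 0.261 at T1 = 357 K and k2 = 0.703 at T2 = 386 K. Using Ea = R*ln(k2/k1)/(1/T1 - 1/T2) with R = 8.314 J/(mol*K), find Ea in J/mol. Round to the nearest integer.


Ea = R * ln(k2/k1) / (1/T1 - 1/T2)
ln(k2/k1) = ln(0.703/0.261) = 0.9908365
1/T1 - 1/T2 = 1/357 - 1/386 = 0.000210446873
Ea = 8.314 * 0.9908365 / 0.000210446873
Ea = 39144 J/mol


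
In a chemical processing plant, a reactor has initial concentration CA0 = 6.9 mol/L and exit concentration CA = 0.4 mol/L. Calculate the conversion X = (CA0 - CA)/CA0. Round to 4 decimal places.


X = (CA0 - CA) / CA0
X = (6.9 - 0.4) / 6.9
X = 6.5 / 6.9
X = 0.9420


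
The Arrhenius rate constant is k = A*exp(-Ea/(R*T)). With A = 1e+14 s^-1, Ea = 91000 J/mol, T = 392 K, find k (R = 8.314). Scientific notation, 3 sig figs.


k = A * exp(-Ea/(R*T))
k = 1e+14 * exp(-91000 / (8.314 * 392))
k = 1e+14 * exp(-27.921922)
k = 7.48e+01


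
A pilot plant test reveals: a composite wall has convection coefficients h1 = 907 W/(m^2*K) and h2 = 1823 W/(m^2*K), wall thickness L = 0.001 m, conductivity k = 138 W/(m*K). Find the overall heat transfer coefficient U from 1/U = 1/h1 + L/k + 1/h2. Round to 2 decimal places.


1/U = 1/h1 + L/k + 1/h2
1/U = 1/907 + 0.001/138 + 1/1823
1/U = 0.0011025358 + 7.2464e-06 + 0.0005485464
1/U = 0.0016583286
U = 603.02 W/(m^2*K)


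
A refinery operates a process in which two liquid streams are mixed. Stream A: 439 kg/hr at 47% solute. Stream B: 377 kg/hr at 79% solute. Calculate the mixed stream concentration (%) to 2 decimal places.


Mass balance on solute: F1*x1 + F2*x2 = F3*x3
F3 = F1 + F2 = 439 + 377 = 816 kg/hr
x3 = (F1*x1 + F2*x2)/F3
x3 = (439*0.47 + 377*0.79) / 816
x3 = 61.78%


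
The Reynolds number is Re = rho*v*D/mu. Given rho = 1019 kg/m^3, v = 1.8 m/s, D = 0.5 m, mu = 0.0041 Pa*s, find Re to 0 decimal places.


Re = rho * v * D / mu
Re = 1019 * 1.8 * 0.5 / 0.0041
Re = 917.1 / 0.0041
Re = 223683


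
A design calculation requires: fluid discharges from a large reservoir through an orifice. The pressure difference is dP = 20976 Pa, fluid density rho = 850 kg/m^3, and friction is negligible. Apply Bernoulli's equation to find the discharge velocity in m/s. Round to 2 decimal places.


v = sqrt(2*dP/rho)
v = sqrt(2*20976/850)
v = sqrt(49.355294)
v = 7.03 m/s


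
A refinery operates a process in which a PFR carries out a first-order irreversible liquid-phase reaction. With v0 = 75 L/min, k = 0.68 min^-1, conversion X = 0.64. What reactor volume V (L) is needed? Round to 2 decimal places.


V = (v0/k) * ln(1/(1-X))
V = (75/0.68) * ln(1/(1-0.64))
V = 110.294118 * ln(2.777778)
V = 110.294118 * 1.021651
V = 112.68 L


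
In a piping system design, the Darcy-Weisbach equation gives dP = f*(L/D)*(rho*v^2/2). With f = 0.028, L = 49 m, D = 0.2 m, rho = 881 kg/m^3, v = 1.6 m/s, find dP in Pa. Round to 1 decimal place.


dP = f * (L/D) * (rho*v^2/2)
dP = 0.028 * (49/0.2) * (881*1.6^2/2)
L/D = 245.0
rho*v^2/2 = 881*2.56/2 = 1127.68
dP = 0.028 * 245.0 * 1127.68
dP = 7735.9 Pa


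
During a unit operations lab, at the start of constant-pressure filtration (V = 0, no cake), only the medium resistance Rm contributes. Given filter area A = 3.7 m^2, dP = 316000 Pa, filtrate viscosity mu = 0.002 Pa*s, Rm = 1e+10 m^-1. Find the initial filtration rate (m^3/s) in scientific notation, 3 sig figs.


rate = A * dP / (mu * Rm)
rate = 3.7 * 316000 / (0.002 * 1e+10)
rate = 1169200.0 / 2.000e+07
rate = 5.85e-02 m^3/s


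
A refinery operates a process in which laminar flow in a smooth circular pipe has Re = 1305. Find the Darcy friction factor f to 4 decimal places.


f = 64 / Re
f = 64 / 1305
f = 0.0490


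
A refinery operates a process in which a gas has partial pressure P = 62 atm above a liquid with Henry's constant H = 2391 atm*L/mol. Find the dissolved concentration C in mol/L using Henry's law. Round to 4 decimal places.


C = P / H
C = 62 / 2391
C = 0.0259 mol/L


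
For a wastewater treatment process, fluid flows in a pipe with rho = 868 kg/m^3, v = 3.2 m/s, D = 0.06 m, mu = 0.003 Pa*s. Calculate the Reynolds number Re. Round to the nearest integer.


Re = rho * v * D / mu
Re = 868 * 3.2 * 0.06 / 0.003
Re = 166.656 / 0.003
Re = 55552


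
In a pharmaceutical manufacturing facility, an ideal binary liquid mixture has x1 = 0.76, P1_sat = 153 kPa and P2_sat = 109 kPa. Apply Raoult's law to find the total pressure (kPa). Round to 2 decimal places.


P = x1*P1_sat + x2*P2_sat
x2 = 1 - x1 = 1 - 0.76 = 0.24
P = 0.76*153 + 0.24*109
P = 116.28 + 26.16
P = 142.44 kPa


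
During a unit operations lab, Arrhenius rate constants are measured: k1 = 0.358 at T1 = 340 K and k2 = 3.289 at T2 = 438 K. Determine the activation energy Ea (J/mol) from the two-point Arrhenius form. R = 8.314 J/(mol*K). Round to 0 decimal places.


Ea = R * ln(k2/k1) / (1/T1 - 1/T2)
ln(k2/k1) = ln(3.289/0.358) = 2.2178059
1/T1 - 1/T2 = 1/340 - 1/438 = 0.000658071448
Ea = 8.314 * 2.2178059 / 0.000658071448
Ea = 28020 J/mol


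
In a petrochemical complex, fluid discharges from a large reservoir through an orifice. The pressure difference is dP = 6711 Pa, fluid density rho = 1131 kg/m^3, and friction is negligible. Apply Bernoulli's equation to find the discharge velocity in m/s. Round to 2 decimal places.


v = sqrt(2*dP/rho)
v = sqrt(2*6711/1131)
v = sqrt(11.867374)
v = 3.44 m/s


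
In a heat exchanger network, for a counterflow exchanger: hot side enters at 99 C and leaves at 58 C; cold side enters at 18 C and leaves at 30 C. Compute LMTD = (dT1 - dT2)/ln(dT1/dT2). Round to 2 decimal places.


dT1 = Th_in - Tc_out = 99 - 30 = 69
dT2 = Th_out - Tc_in = 58 - 18 = 40
LMTD = (dT1 - dT2) / ln(dT1/dT2)
LMTD = (69 - 40) / ln(69/40)
LMTD = 53.19 K


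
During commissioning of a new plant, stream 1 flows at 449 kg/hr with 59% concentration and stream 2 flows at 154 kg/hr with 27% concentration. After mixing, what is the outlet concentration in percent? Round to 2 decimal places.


Mass balance on solute: F1*x1 + F2*x2 = F3*x3
F3 = F1 + F2 = 449 + 154 = 603 kg/hr
x3 = (F1*x1 + F2*x2)/F3
x3 = (449*0.59 + 154*0.27) / 603
x3 = 50.83%


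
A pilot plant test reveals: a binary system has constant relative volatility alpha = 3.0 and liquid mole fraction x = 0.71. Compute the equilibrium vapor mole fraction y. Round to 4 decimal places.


y = alpha*x / (1 + (alpha-1)*x)
y = 3.0*0.71 / (1 + (3.0-1)*0.71)
y = 2.13 / (1 + 1.42)
y = 2.13 / 2.42
y = 0.8802


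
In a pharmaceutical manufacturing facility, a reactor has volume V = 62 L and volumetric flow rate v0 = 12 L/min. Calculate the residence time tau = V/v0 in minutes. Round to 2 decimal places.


tau = V / v0
tau = 62 / 12
tau = 5.17 min


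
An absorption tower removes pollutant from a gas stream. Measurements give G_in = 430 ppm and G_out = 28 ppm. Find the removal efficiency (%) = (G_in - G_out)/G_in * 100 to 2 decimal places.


Efficiency = (G_in - G_out) / G_in * 100%
Efficiency = (430 - 28) / 430 * 100
Efficiency = 402 / 430 * 100
Efficiency = 93.49%


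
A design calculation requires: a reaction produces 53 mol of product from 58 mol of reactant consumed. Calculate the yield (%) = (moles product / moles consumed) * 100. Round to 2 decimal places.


Yield = (moles product / moles consumed) * 100%
Yield = (53 / 58) * 100
Yield = 0.9138 * 100
Yield = 91.38%


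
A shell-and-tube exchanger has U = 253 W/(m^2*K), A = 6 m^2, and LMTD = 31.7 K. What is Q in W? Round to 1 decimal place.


Q = U * A * LMTD
Q = 253 * 6 * 31.7
Q = 48120.6 W


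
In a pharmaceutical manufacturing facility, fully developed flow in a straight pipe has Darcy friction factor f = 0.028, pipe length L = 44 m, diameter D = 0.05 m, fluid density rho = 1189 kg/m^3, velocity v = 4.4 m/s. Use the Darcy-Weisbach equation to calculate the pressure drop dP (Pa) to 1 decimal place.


dP = f * (L/D) * (rho*v^2/2)
dP = 0.028 * (44/0.05) * (1189*4.4^2/2)
L/D = 880.0
rho*v^2/2 = 1189*19.36/2 = 11509.52
dP = 0.028 * 880.0 * 11509.52
dP = 283594.6 Pa


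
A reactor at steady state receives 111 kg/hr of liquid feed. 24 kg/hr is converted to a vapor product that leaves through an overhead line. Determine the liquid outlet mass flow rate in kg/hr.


Steady-state mass balance on the main outlet: F_out = F_in - F_removed
F_out = 111 - 24
F_out = 87 kg/hr


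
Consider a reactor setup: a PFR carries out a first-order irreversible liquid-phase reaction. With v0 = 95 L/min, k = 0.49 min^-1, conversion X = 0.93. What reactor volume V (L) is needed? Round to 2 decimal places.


V = (v0/k) * ln(1/(1-X))
V = (95/0.49) * ln(1/(1-0.93))
V = 193.877551 * ln(14.285714)
V = 193.877551 * 2.65926
V = 515.57 L


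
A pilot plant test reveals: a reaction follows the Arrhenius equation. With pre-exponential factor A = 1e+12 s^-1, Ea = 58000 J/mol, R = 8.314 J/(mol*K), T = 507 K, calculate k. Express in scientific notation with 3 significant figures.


k = A * exp(-Ea/(R*T))
k = 1e+12 * exp(-58000 / (8.314 * 507))
k = 1e+12 * exp(-13.759733)
k = 1.06e+06


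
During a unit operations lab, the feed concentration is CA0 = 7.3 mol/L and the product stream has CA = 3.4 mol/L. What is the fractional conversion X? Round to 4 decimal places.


X = (CA0 - CA) / CA0
X = (7.3 - 3.4) / 7.3
X = 3.9 / 7.3
X = 0.5342


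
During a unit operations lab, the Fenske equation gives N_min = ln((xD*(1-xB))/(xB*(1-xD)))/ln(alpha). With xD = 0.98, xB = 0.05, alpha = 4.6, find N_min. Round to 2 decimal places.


N_min = ln((xD*(1-xB))/(xB*(1-xD))) / ln(alpha)
Numerator inside ln: 0.931 / 0.001 = 931.0
ln(931.0) = 6.836259
ln(alpha) = ln(4.6) = 1.526056
N_min = 6.836259 / 1.526056 = 4.48


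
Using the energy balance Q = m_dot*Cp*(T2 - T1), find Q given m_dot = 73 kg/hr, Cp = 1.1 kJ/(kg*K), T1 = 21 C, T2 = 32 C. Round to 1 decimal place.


Q = m_dot * Cp * (T2 - T1)
Q = 73 * 1.1 * (32 - 21)
Q = 73 * 1.1 * 11
Q = 883.3 kJ/hr


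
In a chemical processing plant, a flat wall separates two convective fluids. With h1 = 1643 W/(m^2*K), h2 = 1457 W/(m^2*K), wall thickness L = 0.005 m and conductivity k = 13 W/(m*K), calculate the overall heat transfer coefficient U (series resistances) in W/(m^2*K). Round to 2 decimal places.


1/U = 1/h1 + L/k + 1/h2
1/U = 1/1643 + 0.005/13 + 1/1457
1/U = 0.0006086427 + 0.0003846154 + 0.0006863418
1/U = 0.0016795999
U = 595.38 W/(m^2*K)


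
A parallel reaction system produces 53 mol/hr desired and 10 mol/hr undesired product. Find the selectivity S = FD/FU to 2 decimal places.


S = desired product rate / undesired product rate
S = 53 / 10
S = 5.30


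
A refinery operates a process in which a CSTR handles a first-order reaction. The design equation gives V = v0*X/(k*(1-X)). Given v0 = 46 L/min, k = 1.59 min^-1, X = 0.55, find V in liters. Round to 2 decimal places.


V = v0 * X / (k * (1 - X))
V = 46 * 0.55 / (1.59 * (1 - 0.55))
V = 25.3 / (1.59 * 0.45)
V = 25.3 / 0.7155
V = 35.36 L


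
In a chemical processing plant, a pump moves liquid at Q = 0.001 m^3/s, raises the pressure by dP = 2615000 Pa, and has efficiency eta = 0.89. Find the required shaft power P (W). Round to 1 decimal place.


P = Q * dP / eta
P = 0.001 * 2615000 / 0.89
P = 2615.0 / 0.89
P = 2938.2 W


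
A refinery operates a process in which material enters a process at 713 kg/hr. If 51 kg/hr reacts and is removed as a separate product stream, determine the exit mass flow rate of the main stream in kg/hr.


Steady-state mass balance on the main outlet: F_out = F_in - F_removed
F_out = 713 - 51
F_out = 662 kg/hr


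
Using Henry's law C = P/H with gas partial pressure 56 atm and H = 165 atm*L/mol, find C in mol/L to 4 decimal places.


C = P / H
C = 56 / 165
C = 0.3394 mol/L


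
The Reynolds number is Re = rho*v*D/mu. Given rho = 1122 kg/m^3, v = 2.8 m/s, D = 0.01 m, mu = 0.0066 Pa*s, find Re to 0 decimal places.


Re = rho * v * D / mu
Re = 1122 * 2.8 * 0.01 / 0.0066
Re = 31.416 / 0.0066
Re = 4760


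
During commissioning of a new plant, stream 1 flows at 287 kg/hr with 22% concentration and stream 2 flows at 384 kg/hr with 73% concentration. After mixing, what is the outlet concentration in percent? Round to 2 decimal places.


Mass balance on solute: F1*x1 + F2*x2 = F3*x3
F3 = F1 + F2 = 287 + 384 = 671 kg/hr
x3 = (F1*x1 + F2*x2)/F3
x3 = (287*0.22 + 384*0.73) / 671
x3 = 51.19%


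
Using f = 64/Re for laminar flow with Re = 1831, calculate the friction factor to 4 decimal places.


f = 64 / Re
f = 64 / 1831
f = 0.0350


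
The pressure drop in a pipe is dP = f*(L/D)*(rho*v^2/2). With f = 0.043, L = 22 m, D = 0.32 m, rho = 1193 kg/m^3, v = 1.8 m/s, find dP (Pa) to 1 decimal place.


dP = f * (L/D) * (rho*v^2/2)
dP = 0.043 * (22/0.32) * (1193*1.8^2/2)
L/D = 68.75
rho*v^2/2 = 1193*3.24/2 = 1932.66
dP = 0.043 * 68.75 * 1932.66
dP = 5713.4 Pa


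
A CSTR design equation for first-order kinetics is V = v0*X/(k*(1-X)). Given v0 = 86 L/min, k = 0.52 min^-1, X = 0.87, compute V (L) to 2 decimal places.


V = v0 * X / (k * (1 - X))
V = 86 * 0.87 / (0.52 * (1 - 0.87))
V = 74.82 / (0.52 * 0.13)
V = 74.82 / 0.0676
V = 1106.80 L


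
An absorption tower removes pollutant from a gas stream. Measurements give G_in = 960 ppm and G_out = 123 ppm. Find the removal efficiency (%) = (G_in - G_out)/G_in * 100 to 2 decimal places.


Efficiency = (G_in - G_out) / G_in * 100%
Efficiency = (960 - 123) / 960 * 100
Efficiency = 837 / 960 * 100
Efficiency = 87.19%


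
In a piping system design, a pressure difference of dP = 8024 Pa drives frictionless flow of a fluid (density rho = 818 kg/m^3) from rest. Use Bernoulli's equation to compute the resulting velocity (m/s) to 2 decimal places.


v = sqrt(2*dP/rho)
v = sqrt(2*8024/818)
v = sqrt(19.618582)
v = 4.43 m/s


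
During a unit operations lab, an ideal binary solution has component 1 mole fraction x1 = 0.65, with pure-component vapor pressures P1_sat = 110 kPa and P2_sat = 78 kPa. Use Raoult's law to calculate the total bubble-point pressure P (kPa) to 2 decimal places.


P = x1*P1_sat + x2*P2_sat
x2 = 1 - x1 = 1 - 0.65 = 0.35
P = 0.65*110 + 0.35*78
P = 71.5 + 27.3
P = 98.80 kPa


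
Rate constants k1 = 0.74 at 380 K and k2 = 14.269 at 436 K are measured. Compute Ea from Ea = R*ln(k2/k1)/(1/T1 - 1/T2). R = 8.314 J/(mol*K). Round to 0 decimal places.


Ea = R * ln(k2/k1) / (1/T1 - 1/T2)
ln(k2/k1) = ln(14.269/0.74) = 2.9591944
1/T1 - 1/T2 = 1/380 - 1/436 = 0.000338000966
Ea = 8.314 * 2.9591944 / 0.000338000966
Ea = 72789 J/mol


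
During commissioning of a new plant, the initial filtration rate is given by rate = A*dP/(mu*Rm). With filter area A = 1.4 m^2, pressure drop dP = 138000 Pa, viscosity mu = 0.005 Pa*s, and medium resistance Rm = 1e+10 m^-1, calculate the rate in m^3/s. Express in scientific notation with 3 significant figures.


rate = A * dP / (mu * Rm)
rate = 1.4 * 138000 / (0.005 * 1e+10)
rate = 193200.0 / 5.000e+07
rate = 3.86e-03 m^3/s


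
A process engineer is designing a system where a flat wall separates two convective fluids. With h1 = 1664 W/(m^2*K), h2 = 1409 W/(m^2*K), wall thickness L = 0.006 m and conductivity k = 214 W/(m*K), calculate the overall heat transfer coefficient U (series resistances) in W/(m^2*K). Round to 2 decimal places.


1/U = 1/h1 + L/k + 1/h2
1/U = 1/1664 + 0.006/214 + 1/1409
1/U = 0.0006009615 + 2.80374e-05 + 0.0007097232
1/U = 0.0013387221
U = 746.98 W/(m^2*K)


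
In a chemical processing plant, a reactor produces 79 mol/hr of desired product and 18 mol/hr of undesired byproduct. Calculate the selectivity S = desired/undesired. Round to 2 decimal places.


S = desired product rate / undesired product rate
S = 79 / 18
S = 4.39


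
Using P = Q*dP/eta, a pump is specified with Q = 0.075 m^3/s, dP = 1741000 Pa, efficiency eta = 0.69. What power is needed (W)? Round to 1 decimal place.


P = Q * dP / eta
P = 0.075 * 1741000 / 0.69
P = 130575.0 / 0.69
P = 189239.1 W


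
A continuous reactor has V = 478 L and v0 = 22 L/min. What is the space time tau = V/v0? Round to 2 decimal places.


tau = V / v0
tau = 478 / 22
tau = 21.73 min


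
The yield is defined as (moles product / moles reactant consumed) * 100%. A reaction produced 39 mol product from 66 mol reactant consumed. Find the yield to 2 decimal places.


Yield = (moles product / moles consumed) * 100%
Yield = (39 / 66) * 100
Yield = 0.5909 * 100
Yield = 59.09%


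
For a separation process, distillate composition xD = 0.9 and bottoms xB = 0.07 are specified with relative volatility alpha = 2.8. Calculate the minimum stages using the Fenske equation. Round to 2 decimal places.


N_min = ln((xD*(1-xB))/(xB*(1-xD))) / ln(alpha)
Numerator inside ln: 0.837 / 0.007 = 119.571429
ln(119.571429) = 4.783914
ln(alpha) = ln(2.8) = 1.029619
N_min = 4.783914 / 1.029619 = 4.65


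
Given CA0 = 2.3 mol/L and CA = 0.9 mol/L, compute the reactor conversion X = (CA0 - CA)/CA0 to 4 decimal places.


X = (CA0 - CA) / CA0
X = (2.3 - 0.9) / 2.3
X = 1.4 / 2.3
X = 0.6087


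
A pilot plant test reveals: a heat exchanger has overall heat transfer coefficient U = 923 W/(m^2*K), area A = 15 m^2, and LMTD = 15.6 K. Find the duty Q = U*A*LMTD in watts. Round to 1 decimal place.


Q = U * A * LMTD
Q = 923 * 15 * 15.6
Q = 215982.0 W


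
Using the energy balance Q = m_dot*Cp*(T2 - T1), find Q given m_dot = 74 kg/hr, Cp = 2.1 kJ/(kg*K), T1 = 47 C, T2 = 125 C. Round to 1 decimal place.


Q = m_dot * Cp * (T2 - T1)
Q = 74 * 2.1 * (125 - 47)
Q = 74 * 2.1 * 78
Q = 12121.2 kJ/hr


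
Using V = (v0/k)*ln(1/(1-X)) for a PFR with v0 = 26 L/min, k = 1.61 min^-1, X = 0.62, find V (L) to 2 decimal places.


V = (v0/k) * ln(1/(1-X))
V = (26/1.61) * ln(1/(1-0.62))
V = 16.149068 * ln(2.631579)
V = 16.149068 * 0.967584
V = 15.63 L


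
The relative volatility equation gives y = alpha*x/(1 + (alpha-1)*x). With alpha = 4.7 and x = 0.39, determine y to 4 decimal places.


y = alpha*x / (1 + (alpha-1)*x)
y = 4.7*0.39 / (1 + (4.7-1)*0.39)
y = 1.833 / (1 + 1.443)
y = 1.833 / 2.443
y = 0.7503


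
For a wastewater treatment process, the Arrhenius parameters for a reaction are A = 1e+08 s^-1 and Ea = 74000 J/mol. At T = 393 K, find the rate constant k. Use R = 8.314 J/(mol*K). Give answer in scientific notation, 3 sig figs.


k = A * exp(-Ea/(R*T))
k = 1e+08 * exp(-74000 / (8.314 * 393))
k = 1e+08 * exp(-22.647963)
k = 1.46e-02


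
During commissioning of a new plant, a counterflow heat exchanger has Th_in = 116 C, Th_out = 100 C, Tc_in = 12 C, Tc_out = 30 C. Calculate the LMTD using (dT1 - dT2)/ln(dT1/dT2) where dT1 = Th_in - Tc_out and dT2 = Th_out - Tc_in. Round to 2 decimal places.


dT1 = Th_in - Tc_out = 116 - 30 = 86
dT2 = Th_out - Tc_in = 100 - 12 = 88
LMTD = (dT1 - dT2) / ln(dT1/dT2)
LMTD = (86 - 88) / ln(86/88)
LMTD = 87.00 K


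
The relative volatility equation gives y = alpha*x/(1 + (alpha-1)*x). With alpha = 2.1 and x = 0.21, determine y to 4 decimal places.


y = alpha*x / (1 + (alpha-1)*x)
y = 2.1*0.21 / (1 + (2.1-1)*0.21)
y = 0.441 / (1 + 0.231)
y = 0.441 / 1.231
y = 0.3582


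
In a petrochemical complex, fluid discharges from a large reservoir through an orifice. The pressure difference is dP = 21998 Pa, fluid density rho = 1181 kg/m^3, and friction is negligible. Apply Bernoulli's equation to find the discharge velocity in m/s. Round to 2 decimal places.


v = sqrt(2*dP/rho)
v = sqrt(2*21998/1181)
v = sqrt(37.253175)
v = 6.10 m/s


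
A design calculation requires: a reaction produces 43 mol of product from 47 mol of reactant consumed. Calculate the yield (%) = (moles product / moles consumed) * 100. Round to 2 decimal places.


Yield = (moles product / moles consumed) * 100%
Yield = (43 / 47) * 100
Yield = 0.9149 * 100
Yield = 91.49%


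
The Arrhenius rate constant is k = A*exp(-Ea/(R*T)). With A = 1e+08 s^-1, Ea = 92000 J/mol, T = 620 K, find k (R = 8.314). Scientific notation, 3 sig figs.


k = A * exp(-Ea/(R*T))
k = 1e+08 * exp(-92000 / (8.314 * 620))
k = 1e+08 * exp(-17.847859)
k = 1.77e+00


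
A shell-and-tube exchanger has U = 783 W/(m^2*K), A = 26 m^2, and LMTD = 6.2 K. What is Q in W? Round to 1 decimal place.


Q = U * A * LMTD
Q = 783 * 26 * 6.2
Q = 126219.6 W


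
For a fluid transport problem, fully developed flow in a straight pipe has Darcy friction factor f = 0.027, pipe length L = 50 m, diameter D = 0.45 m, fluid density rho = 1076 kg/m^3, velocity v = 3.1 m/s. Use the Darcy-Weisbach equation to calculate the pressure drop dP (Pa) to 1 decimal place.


dP = f * (L/D) * (rho*v^2/2)
dP = 0.027 * (50/0.45) * (1076*3.1^2/2)
L/D = 111.11111111
rho*v^2/2 = 1076*9.61/2 = 5170.18
dP = 0.027 * 111.11111111 * 5170.18
dP = 15510.5 Pa


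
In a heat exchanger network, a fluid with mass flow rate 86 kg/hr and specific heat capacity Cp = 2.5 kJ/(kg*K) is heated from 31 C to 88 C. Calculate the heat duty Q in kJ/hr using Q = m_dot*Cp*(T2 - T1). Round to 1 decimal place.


Q = m_dot * Cp * (T2 - T1)
Q = 86 * 2.5 * (88 - 31)
Q = 86 * 2.5 * 57
Q = 12255.0 kJ/hr


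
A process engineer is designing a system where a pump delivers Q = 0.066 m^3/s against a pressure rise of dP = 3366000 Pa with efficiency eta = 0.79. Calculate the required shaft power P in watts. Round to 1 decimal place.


P = Q * dP / eta
P = 0.066 * 3366000 / 0.79
P = 222156.0 / 0.79
P = 281210.1 W


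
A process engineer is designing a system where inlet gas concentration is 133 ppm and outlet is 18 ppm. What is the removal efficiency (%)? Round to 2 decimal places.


Efficiency = (G_in - G_out) / G_in * 100%
Efficiency = (133 - 18) / 133 * 100
Efficiency = 115 / 133 * 100
Efficiency = 86.47%


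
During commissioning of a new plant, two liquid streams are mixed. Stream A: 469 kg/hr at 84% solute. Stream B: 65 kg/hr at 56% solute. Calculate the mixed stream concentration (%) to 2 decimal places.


Mass balance on solute: F1*x1 + F2*x2 = F3*x3
F3 = F1 + F2 = 469 + 65 = 534 kg/hr
x3 = (F1*x1 + F2*x2)/F3
x3 = (469*0.84 + 65*0.56) / 534
x3 = 80.59%


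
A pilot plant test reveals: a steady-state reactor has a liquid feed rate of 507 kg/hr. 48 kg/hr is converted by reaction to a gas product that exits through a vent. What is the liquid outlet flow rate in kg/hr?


Steady-state mass balance on the main outlet: F_out = F_in - F_removed
F_out = 507 - 48
F_out = 459 kg/hr


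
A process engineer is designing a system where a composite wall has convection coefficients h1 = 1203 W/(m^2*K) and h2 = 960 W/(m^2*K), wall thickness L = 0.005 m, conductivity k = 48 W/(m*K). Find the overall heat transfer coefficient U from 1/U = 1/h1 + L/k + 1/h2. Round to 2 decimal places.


1/U = 1/h1 + L/k + 1/h2
1/U = 1/1203 + 0.005/48 + 1/960
1/U = 0.0008312552 + 0.0001041667 + 0.0010416667
1/U = 0.0019770886
U = 505.79 W/(m^2*K)


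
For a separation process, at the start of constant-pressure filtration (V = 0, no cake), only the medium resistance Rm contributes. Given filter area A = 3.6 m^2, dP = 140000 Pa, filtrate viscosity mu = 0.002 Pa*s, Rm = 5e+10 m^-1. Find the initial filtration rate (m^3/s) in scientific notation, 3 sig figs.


rate = A * dP / (mu * Rm)
rate = 3.6 * 140000 / (0.002 * 5e+10)
rate = 504000.0 / 1.000e+08
rate = 5.04e-03 m^3/s


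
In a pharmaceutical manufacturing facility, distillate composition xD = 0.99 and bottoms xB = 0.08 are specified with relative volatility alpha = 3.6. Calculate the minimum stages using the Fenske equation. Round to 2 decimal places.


N_min = ln((xD*(1-xB))/(xB*(1-xD))) / ln(alpha)
Numerator inside ln: 0.9108 / 0.0008 = 1138.5
ln(1138.5) = 7.037467
ln(alpha) = ln(3.6) = 1.280934
N_min = 7.037467 / 1.280934 = 5.49


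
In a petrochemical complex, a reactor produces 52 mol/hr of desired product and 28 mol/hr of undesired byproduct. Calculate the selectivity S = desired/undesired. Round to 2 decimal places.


S = desired product rate / undesired product rate
S = 52 / 28
S = 1.86


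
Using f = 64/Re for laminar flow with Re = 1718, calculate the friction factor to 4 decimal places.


f = 64 / Re
f = 64 / 1718
f = 0.0373


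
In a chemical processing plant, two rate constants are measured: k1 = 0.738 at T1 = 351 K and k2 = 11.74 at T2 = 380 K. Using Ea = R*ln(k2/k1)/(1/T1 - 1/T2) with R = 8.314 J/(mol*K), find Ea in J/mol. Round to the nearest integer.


Ea = R * ln(k2/k1) / (1/T1 - 1/T2)
ln(k2/k1) = ln(11.74/0.738) = 2.7668133
1/T1 - 1/T2 = 1/351 - 1/380 = 0.000217423902
Ea = 8.314 * 2.7668133 / 0.000217423902
Ea = 105799 J/mol


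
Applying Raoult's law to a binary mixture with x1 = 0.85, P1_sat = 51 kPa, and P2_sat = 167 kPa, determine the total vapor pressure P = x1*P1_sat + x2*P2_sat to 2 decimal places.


P = x1*P1_sat + x2*P2_sat
x2 = 1 - x1 = 1 - 0.85 = 0.15
P = 0.85*51 + 0.15*167
P = 43.35 + 25.05
P = 68.40 kPa


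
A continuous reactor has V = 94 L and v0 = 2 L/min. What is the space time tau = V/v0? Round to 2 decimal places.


tau = V / v0
tau = 94 / 2
tau = 47.00 min


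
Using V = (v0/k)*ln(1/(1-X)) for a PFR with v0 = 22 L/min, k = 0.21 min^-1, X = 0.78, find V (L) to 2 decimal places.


V = (v0/k) * ln(1/(1-X))
V = (22/0.21) * ln(1/(1-0.78))
V = 104.761905 * ln(4.545455)
V = 104.761905 * 1.514128
V = 158.62 L


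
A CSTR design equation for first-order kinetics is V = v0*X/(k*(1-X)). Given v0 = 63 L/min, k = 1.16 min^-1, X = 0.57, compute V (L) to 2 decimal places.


V = v0 * X / (k * (1 - X))
V = 63 * 0.57 / (1.16 * (1 - 0.57))
V = 35.91 / (1.16 * 0.43)
V = 35.91 / 0.4988
V = 71.99 L


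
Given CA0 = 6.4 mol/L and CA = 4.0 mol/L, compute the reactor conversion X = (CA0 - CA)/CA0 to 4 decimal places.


X = (CA0 - CA) / CA0
X = (6.4 - 4.0) / 6.4
X = 2.4 / 6.4
X = 0.3750


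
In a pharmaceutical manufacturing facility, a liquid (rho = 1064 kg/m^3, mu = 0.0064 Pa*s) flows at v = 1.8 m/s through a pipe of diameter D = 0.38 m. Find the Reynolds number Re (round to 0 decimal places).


Re = rho * v * D / mu
Re = 1064 * 1.8 * 0.38 / 0.0064
Re = 727.776 / 0.0064
Re = 113715


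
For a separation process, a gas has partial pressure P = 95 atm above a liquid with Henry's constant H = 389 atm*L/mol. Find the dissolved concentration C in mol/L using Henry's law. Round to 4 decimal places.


C = P / H
C = 95 / 389
C = 0.2442 mol/L


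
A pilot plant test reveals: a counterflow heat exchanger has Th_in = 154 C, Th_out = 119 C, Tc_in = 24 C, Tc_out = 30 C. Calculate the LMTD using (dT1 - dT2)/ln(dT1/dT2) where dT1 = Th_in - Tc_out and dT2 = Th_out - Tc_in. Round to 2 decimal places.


dT1 = Th_in - Tc_out = 154 - 30 = 124
dT2 = Th_out - Tc_in = 119 - 24 = 95
LMTD = (dT1 - dT2) / ln(dT1/dT2)
LMTD = (124 - 95) / ln(124/95)
LMTD = 108.86 K


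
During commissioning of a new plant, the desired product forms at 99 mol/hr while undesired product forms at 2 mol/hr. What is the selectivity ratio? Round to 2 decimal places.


S = desired product rate / undesired product rate
S = 99 / 2
S = 49.50


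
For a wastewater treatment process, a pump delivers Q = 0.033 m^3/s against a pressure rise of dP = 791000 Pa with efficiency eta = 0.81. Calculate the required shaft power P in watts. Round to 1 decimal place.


P = Q * dP / eta
P = 0.033 * 791000 / 0.81
P = 26103.0 / 0.81
P = 32225.9 W


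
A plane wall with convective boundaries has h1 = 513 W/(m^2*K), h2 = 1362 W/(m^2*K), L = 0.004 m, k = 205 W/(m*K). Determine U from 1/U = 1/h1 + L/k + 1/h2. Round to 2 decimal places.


1/U = 1/h1 + L/k + 1/h2
1/U = 1/513 + 0.004/205 + 1/1362
1/U = 0.0019493177 + 1.95122e-05 + 0.0007342144
1/U = 0.0027030443
U = 369.95 W/(m^2*K)


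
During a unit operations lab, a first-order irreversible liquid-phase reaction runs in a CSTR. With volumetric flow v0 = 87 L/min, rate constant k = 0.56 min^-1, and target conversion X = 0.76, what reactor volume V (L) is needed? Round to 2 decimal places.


V = v0 * X / (k * (1 - X))
V = 87 * 0.76 / (0.56 * (1 - 0.76))
V = 66.12 / (0.56 * 0.24)
V = 66.12 / 0.1344
V = 491.96 L


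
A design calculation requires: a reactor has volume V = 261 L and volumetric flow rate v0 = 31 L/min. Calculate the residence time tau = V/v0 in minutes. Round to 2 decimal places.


tau = V / v0
tau = 261 / 31
tau = 8.42 min


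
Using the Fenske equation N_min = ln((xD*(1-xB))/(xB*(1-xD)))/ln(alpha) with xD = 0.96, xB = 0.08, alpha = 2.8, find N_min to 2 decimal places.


N_min = ln((xD*(1-xB))/(xB*(1-xD))) / ln(alpha)
Numerator inside ln: 0.8832 / 0.0032 = 276.0
ln(276.0) = 5.620401
ln(alpha) = ln(2.8) = 1.029619
N_min = 5.620401 / 1.029619 = 5.46


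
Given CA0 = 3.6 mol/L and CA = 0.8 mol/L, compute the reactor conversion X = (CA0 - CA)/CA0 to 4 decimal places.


X = (CA0 - CA) / CA0
X = (3.6 - 0.8) / 3.6
X = 2.8 / 3.6
X = 0.7778


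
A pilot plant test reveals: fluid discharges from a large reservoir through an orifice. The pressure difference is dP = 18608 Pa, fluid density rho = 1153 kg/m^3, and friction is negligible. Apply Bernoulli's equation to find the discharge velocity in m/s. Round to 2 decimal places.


v = sqrt(2*dP/rho)
v = sqrt(2*18608/1153)
v = sqrt(32.277537)
v = 5.68 m/s


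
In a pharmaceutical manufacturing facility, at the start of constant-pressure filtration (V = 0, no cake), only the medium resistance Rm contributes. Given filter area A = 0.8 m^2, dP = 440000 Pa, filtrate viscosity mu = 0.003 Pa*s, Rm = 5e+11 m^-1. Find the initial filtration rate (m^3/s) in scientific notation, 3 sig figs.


rate = A * dP / (mu * Rm)
rate = 0.8 * 440000 / (0.003 * 5e+11)
rate = 352000.0 / 1.500e+09
rate = 2.35e-04 m^3/s


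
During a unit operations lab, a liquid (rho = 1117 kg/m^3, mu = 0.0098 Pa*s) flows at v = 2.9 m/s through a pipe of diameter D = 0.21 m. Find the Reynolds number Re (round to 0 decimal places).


Re = rho * v * D / mu
Re = 1117 * 2.9 * 0.21 / 0.0098
Re = 680.253 / 0.0098
Re = 69414


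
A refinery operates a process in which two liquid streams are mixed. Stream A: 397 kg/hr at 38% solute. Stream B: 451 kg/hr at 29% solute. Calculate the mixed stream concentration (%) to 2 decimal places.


Mass balance on solute: F1*x1 + F2*x2 = F3*x3
F3 = F1 + F2 = 397 + 451 = 848 kg/hr
x3 = (F1*x1 + F2*x2)/F3
x3 = (397*0.38 + 451*0.29) / 848
x3 = 33.21%


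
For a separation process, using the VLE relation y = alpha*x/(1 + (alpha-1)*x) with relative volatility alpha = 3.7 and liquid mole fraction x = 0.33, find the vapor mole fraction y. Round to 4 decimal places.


y = alpha*x / (1 + (alpha-1)*x)
y = 3.7*0.33 / (1 + (3.7-1)*0.33)
y = 1.221 / (1 + 0.891)
y = 1.221 / 1.891
y = 0.6457


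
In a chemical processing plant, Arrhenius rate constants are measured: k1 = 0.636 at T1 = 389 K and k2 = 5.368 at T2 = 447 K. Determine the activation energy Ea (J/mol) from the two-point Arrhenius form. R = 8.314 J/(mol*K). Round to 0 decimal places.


Ea = R * ln(k2/k1) / (1/T1 - 1/T2)
ln(k2/k1) = ln(5.368/0.636) = 2.1330121
1/T1 - 1/T2 = 1/389 - 1/447 = 0.000333557622
Ea = 8.314 * 2.1330121 / 0.000333557622
Ea = 53166 J/mol


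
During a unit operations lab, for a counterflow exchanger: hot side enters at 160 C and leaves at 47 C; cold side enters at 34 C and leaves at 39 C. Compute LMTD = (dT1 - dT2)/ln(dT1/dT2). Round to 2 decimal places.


dT1 = Th_in - Tc_out = 160 - 39 = 121
dT2 = Th_out - Tc_in = 47 - 34 = 13
LMTD = (dT1 - dT2) / ln(dT1/dT2)
LMTD = (121 - 13) / ln(121/13)
LMTD = 48.41 K


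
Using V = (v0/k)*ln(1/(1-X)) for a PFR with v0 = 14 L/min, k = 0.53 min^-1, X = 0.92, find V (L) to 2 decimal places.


V = (v0/k) * ln(1/(1-X))
V = (14/0.53) * ln(1/(1-0.92))
V = 26.415094 * ln(12.5)
V = 26.415094 * 2.525729
V = 66.72 L


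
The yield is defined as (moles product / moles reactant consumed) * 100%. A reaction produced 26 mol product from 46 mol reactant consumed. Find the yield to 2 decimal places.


Yield = (moles product / moles consumed) * 100%
Yield = (26 / 46) * 100
Yield = 0.5652 * 100
Yield = 56.52%


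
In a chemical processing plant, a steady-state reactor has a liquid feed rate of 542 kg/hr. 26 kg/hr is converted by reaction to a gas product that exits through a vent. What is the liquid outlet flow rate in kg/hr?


Steady-state mass balance on the main outlet: F_out = F_in - F_removed
F_out = 542 - 26
F_out = 516 kg/hr


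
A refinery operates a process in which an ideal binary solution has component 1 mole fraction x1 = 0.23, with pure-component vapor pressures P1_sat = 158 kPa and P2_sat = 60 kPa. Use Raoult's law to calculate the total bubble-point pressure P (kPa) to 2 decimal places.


P = x1*P1_sat + x2*P2_sat
x2 = 1 - x1 = 1 - 0.23 = 0.77
P = 0.23*158 + 0.77*60
P = 36.34 + 46.2
P = 82.54 kPa


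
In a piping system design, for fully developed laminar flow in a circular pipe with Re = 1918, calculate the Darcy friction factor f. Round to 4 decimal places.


f = 64 / Re
f = 64 / 1918
f = 0.0334


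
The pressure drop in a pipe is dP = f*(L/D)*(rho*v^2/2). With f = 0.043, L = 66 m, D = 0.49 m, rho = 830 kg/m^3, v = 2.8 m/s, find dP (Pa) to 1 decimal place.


dP = f * (L/D) * (rho*v^2/2)
dP = 0.043 * (66/0.49) * (830*2.8^2/2)
L/D = 134.69387755
rho*v^2/2 = 830*7.84/2 = 3253.6
dP = 0.043 * 134.69387755 * 3253.6
dP = 18844.3 Pa


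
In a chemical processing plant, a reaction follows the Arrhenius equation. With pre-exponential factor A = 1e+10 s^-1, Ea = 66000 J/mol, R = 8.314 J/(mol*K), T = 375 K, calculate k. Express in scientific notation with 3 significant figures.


k = A * exp(-Ea/(R*T))
k = 1e+10 * exp(-66000 / (8.314 * 375))
k = 1e+10 * exp(-21.169112)
k = 6.40e+00


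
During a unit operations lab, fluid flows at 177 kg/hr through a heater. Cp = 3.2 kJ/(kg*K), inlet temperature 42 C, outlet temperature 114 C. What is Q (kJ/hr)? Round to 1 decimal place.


Q = m_dot * Cp * (T2 - T1)
Q = 177 * 3.2 * (114 - 42)
Q = 177 * 3.2 * 72
Q = 40780.8 kJ/hr


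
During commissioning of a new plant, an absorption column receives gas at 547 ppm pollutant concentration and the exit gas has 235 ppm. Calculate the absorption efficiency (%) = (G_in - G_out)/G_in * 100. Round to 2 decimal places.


Efficiency = (G_in - G_out) / G_in * 100%
Efficiency = (547 - 235) / 547 * 100
Efficiency = 312 / 547 * 100
Efficiency = 57.04%


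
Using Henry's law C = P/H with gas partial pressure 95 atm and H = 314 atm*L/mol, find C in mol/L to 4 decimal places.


C = P / H
C = 95 / 314
C = 0.3025 mol/L


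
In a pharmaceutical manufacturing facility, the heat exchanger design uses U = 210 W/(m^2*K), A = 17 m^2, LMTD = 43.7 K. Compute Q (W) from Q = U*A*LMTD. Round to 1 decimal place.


Q = U * A * LMTD
Q = 210 * 17 * 43.7
Q = 156009.0 W


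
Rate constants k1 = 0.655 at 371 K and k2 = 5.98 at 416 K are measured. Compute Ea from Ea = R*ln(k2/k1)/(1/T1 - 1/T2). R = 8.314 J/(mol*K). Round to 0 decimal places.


Ea = R * ln(k2/k1) / (1/T1 - 1/T2)
ln(k2/k1) = ln(5.98/0.655) = 2.2115406
1/T1 - 1/T2 = 1/371 - 1/416 = 0.000291571636
Ea = 8.314 * 2.2115406 / 0.000291571636
Ea = 63061 J/mol


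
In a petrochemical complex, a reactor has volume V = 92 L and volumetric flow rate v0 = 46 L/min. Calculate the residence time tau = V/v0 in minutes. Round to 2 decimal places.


tau = V / v0
tau = 92 / 46
tau = 2.00 min


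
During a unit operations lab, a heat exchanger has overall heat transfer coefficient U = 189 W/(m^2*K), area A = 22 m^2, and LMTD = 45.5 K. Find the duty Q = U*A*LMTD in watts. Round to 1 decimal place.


Q = U * A * LMTD
Q = 189 * 22 * 45.5
Q = 189189.0 W


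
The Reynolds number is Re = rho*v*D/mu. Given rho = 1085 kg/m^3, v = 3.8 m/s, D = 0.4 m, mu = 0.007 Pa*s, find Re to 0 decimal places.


Re = rho * v * D / mu
Re = 1085 * 3.8 * 0.4 / 0.007
Re = 1649.2 / 0.007
Re = 235600


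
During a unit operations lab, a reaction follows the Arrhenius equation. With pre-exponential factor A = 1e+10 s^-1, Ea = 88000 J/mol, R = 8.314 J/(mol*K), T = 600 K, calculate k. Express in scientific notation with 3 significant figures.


k = A * exp(-Ea/(R*T))
k = 1e+10 * exp(-88000 / (8.314 * 600))
k = 1e+10 * exp(-17.640927)
k = 2.18e+02


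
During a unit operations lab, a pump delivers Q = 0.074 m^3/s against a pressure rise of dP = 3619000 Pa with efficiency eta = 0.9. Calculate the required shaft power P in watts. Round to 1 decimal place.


P = Q * dP / eta
P = 0.074 * 3619000 / 0.9
P = 267806.0 / 0.9
P = 297562.2 W


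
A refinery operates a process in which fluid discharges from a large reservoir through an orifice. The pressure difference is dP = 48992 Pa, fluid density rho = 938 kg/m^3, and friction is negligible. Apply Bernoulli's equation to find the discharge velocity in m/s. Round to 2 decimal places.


v = sqrt(2*dP/rho)
v = sqrt(2*48992/938)
v = sqrt(104.460554)
v = 10.22 m/s
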